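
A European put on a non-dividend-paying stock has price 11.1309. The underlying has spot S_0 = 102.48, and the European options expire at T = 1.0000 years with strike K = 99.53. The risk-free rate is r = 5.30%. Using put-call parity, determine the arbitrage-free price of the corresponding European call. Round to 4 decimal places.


Put-call parity: C - P = S_0 * exp(-qT) - K * exp(-rT).
S_0 * exp(-qT) = 102.4800 * 1.00000000 = 102.48000000
K * exp(-rT) = 99.5300 * 0.94838001 = 94.39226264
C = P + S*exp(-qT) - K*exp(-rT)
C = 11.1309 + 102.48000000 - 94.39226264 = 19.2186

Answer: Call price = 19.2186


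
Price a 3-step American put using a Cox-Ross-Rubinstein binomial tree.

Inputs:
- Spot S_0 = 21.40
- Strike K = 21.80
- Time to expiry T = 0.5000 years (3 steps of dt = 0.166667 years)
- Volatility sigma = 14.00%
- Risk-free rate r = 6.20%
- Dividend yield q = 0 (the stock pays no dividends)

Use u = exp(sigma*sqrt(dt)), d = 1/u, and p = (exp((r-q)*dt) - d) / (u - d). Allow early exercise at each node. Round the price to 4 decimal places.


dt = T/N = 0.166667
u = exp(sigma*sqrt(dt)) = 1.058820; d = 1/u = 0.944448
p = (exp((r-q)*dt) - d) / (u - d) = 0.576532
Discount per step: exp(-r*dt) = 0.989720
Stock lattice S(k, i) with i counting down-moves:
  k=0: S(0,0) = 21.4000
  k=1: S(1,0) = 22.6587; S(1,1) = 20.2112
  k=2: S(2,0) = 23.9915; S(2,1) = 21.4000; S(2,2) = 19.0884
  k=3: S(3,0) = 25.4027; S(3,1) = 22.6587; S(3,2) = 20.2112; S(3,3) = 18.0280
Terminal payoffs V(N, i) = max(K - S_T, 0):
  V(3,0) = 0.000000; V(3,1) = 0.000000; V(3,2) = 1.588815; V(3,3) = 3.771990
Backward induction: V(k, i) = exp(-r*dt) * [p * V(k+1, i) + (1-p) * V(k+1, i+1)]; then take max(V_cont, immediate exercise) for American.
  V(2,0) = exp(-r*dt) * [p*0.000000 + (1-p)*0.000000] = 0.000000; exercise = 0.000000; V(2,0) = max -> 0.000000
  V(2,1) = exp(-r*dt) * [p*0.000000 + (1-p)*1.588815] = 0.665895; exercise = 0.400000; V(2,1) = max -> 0.665895
  V(2,2) = exp(-r*dt) * [p*1.588815 + (1-p)*3.771990] = 2.487482; exercise = 2.711589; V(2,2) = max -> 2.711589
  V(1,0) = exp(-r*dt) * [p*0.000000 + (1-p)*0.665895] = 0.279086; exercise = 0.000000; V(1,0) = max -> 0.279086
  V(1,1) = exp(-r*dt) * [p*0.665895 + (1-p)*2.711589] = 1.516430; exercise = 1.588815; V(1,1) = max -> 1.588815
  V(0,0) = exp(-r*dt) * [p*0.279086 + (1-p)*1.588815] = 0.825144; exercise = 0.400000; V(0,0) = max -> 0.825144

Answer: Price = V(0,0) = 0.8251


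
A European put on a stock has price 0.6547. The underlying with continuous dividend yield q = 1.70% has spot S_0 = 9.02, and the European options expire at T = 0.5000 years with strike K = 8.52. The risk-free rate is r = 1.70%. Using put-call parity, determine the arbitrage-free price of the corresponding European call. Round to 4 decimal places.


Put-call parity: C - P = S_0 * exp(-qT) - K * exp(-rT).
S_0 * exp(-qT) = 9.0200 * 0.99153602 = 8.94365493
K * exp(-rT) = 8.5200 * 0.99153602 = 8.44788691
C = P + S*exp(-qT) - K*exp(-rT)
C = 0.6547 + 8.94365493 - 8.44788691 = 1.1505

Answer: Call price = 1.1505


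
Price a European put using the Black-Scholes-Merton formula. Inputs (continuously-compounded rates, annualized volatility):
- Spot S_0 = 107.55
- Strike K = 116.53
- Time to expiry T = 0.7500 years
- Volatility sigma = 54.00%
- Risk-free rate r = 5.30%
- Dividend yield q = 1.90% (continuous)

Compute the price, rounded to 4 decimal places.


Answer: Price = 23.2690

Derivation:
d1 = (ln(S/K) + (r - q + 0.5*sigma^2) * T) / (sigma * sqrt(T)) = 0.11687516
d2 = d1 - sigma * sqrt(T) = -0.35077855
exp(-rT) = 0.96102967; exp(-qT) = 0.98585105
P = K * exp(-rT) * N(-d2) - S_0 * exp(-qT) * N(-d1)
N(-d1) = 0.45347949; N(-d2) = 0.63712276
P = 116.5300 * 0.96102967 * 0.63712276 - 107.5500 * 0.98585105 * 0.45347949 = 23.2690


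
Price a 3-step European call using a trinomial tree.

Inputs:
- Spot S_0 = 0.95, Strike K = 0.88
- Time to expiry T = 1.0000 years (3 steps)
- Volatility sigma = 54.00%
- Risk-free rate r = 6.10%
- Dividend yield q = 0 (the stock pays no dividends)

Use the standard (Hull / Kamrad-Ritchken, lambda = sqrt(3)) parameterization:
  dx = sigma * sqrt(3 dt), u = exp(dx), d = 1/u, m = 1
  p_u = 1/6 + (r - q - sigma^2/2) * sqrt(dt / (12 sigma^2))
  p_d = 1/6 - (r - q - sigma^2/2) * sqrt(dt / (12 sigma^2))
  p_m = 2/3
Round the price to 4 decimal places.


Answer: Price = V(0,0) = 0.2484

Derivation:
dt = T/N = 0.333333; dx = sigma*sqrt(3*dt) = 0.540000
u = exp(dx) = 1.716007; d = 1/u = 0.582748
p_u = 0.140494, p_m = 0.666667, p_d = 0.192840
Discount per step: exp(-r*dt) = 0.979872
Stock lattice S(k, j) with j the centered position index:
  k=0: S(0,+0) = 0.9500
  k=1: S(1,-1) = 0.5536; S(1,+0) = 0.9500; S(1,+1) = 1.6302
  k=2: S(2,-2) = 0.3226; S(2,-1) = 0.5536; S(2,+0) = 0.9500; S(2,+1) = 1.6302; S(2,+2) = 2.7974
  k=3: S(3,-3) = 0.1880; S(3,-2) = 0.3226; S(3,-1) = 0.5536; S(3,+0) = 0.9500; S(3,+1) = 1.6302; S(3,+2) = 2.7974; S(3,+3) = 4.8004
Terminal payoffs V(N, j) = max(S_T - K, 0):
  V(3,-3) = 0.000000; V(3,-2) = 0.000000; V(3,-1) = 0.000000; V(3,+0) = 0.070000; V(3,+1) = 0.750207; V(3,+2) = 1.917446; V(3,+3) = 3.920436
Backward induction: V(k, j) = exp(-r*dt) * [p_u * V(k+1, j+1) + p_m * V(k+1, j) + p_d * V(k+1, j-1)]
  V(2,-2) = exp(-r*dt) * [p_u*0.000000 + p_m*0.000000 + p_d*0.000000] = 0.000000
  V(2,-1) = exp(-r*dt) * [p_u*0.070000 + p_m*0.000000 + p_d*0.000000] = 0.009637
  V(2,+0) = exp(-r*dt) * [p_u*0.750207 + p_m*0.070000 + p_d*0.000000] = 0.149005
  V(2,+1) = exp(-r*dt) * [p_u*1.917446 + p_m*0.750207 + p_d*0.070000] = 0.767265
  V(2,+2) = exp(-r*dt) * [p_u*3.920436 + p_m*1.917446 + p_d*0.750207] = 1.934036
  V(1,-1) = exp(-r*dt) * [p_u*0.149005 + p_m*0.009637 + p_d*0.000000] = 0.026808
  V(1,+0) = exp(-r*dt) * [p_u*0.767265 + p_m*0.149005 + p_d*0.009637] = 0.204785
  V(1,+1) = exp(-r*dt) * [p_u*1.934036 + p_m*0.767265 + p_d*0.149005] = 0.795621
  V(0,+0) = exp(-r*dt) * [p_u*0.795621 + p_m*0.204785 + p_d*0.026808] = 0.248371


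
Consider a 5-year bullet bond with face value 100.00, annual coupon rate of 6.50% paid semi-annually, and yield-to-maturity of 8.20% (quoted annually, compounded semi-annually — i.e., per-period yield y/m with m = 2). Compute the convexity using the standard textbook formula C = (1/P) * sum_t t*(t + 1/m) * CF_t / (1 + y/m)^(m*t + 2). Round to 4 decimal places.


Answer: Convexity = 20.8336

Derivation:
Coupon per period c = face * coupon_rate / m = 3.250000
Periods per year m = 2; per-period yield y/m = 0.041000
Number of cashflows N = 10
Cashflows (t years, CF_t, discount factor 1/(1+y/m)^(m*t), PV):
  t = 0.5000: CF_t = 3.250000, DF = 0.960615, PV = 3.121998
  t = 1.0000: CF_t = 3.250000, DF = 0.922781, PV = 2.999038
  t = 1.5000: CF_t = 3.250000, DF = 0.886437, PV = 2.880920
  t = 2.0000: CF_t = 3.250000, DF = 0.851524, PV = 2.767454
  t = 2.5000: CF_t = 3.250000, DF = 0.817987, PV = 2.658457
  t = 3.0000: CF_t = 3.250000, DF = 0.785770, PV = 2.553754
  t = 3.5000: CF_t = 3.250000, DF = 0.754823, PV = 2.453173
  t = 4.0000: CF_t = 3.250000, DF = 0.725094, PV = 2.356555
  t = 4.5000: CF_t = 3.250000, DF = 0.696536, PV = 2.263741
  t = 5.0000: CF_t = 103.250000, DF = 0.669103, PV = 69.084841
Price P = sum_t PV_t = 93.139932
Convexity numerator sum_t t*(t + 1/m) * CF_t / (1+y/m)^(m*t + 2):
  t = 0.5000: term = 1.440460
  t = 1.0000: term = 4.151181
  t = 1.5000: term = 7.975372
  t = 2.0000: term = 12.768768
  t = 2.5000: term = 18.398801
  t = 3.0000: term = 24.743824
  t = 3.5000: term = 31.692378
  t = 4.0000: term = 39.142501
  t = 4.5000: term = 47.001082
  t = 5.0000: term = 1753.129509
Convexity = (1/P) * sum = 1940.443877 / 93.139932 = 20.833641


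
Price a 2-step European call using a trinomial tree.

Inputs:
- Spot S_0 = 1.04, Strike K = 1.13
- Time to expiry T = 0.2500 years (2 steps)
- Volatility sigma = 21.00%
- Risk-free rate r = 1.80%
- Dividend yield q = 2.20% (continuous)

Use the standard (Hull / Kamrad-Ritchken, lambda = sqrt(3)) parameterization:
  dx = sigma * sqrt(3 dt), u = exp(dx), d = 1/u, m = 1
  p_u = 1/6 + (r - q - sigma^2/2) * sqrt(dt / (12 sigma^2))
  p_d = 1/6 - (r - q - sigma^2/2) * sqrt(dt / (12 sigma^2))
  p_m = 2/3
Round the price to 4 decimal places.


Answer: Price = V(0,0) = 0.0159

Derivation:
dt = T/N = 0.125000; dx = sigma*sqrt(3*dt) = 0.128598
u = exp(dx) = 1.137233; d = 1/u = 0.879327
p_u = 0.154006, p_m = 0.666667, p_d = 0.179327
Discount per step: exp(-r*dt) = 0.997753
Stock lattice S(k, j) with j the centered position index:
  k=0: S(0,+0) = 1.0400
  k=1: S(1,-1) = 0.9145; S(1,+0) = 1.0400; S(1,+1) = 1.1827
  k=2: S(2,-2) = 0.8041; S(2,-1) = 0.9145; S(2,+0) = 1.0400; S(2,+1) = 1.1827; S(2,+2) = 1.3450
Terminal payoffs V(N, j) = max(S_T - K, 0):
  V(2,-2) = 0.000000; V(2,-1) = 0.000000; V(2,+0) = 0.000000; V(2,+1) = 0.052722; V(2,+2) = 0.215031
Backward induction: V(k, j) = exp(-r*dt) * [p_u * V(k+1, j+1) + p_m * V(k+1, j) + p_d * V(k+1, j-1)]
  V(1,-1) = exp(-r*dt) * [p_u*0.000000 + p_m*0.000000 + p_d*0.000000] = 0.000000
  V(1,+0) = exp(-r*dt) * [p_u*0.052722 + p_m*0.000000 + p_d*0.000000] = 0.008101
  V(1,+1) = exp(-r*dt) * [p_u*0.215031 + p_m*0.052722 + p_d*0.000000] = 0.068111
  V(0,+0) = exp(-r*dt) * [p_u*0.068111 + p_m*0.008101 + p_d*0.000000] = 0.015855


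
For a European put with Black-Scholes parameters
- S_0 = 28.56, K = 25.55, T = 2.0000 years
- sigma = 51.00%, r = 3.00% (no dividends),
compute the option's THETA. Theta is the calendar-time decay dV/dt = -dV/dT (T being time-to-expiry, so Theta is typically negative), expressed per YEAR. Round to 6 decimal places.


d1 = 0.5982259533; d2 = -0.1230229635
phi(d1) = 0.3335789604; exp(-qT) = 1.0000000000; exp(-rT) = 0.9417645336
Theta = -S*exp(-qT)*phi(d1)*sigma/(2*sqrt(T)) + r*K*exp(-rT)*N(-d2) - q*S*exp(-qT)*N(-d1)
N(-d1) = 0.2748445882; N(-d2) = 0.5489555431; sqrt(T) = 1.4142135624
Term 1 = -28.5600 * 1.0000000000 * 0.3335789604 * 0.5100 / (2 * 1.4142135624) = -1.7178373319
Term 2 = 0.0300 * 25.5500 * 0.9417645336 * 0.5489555431 = 0.3962704290
Term 3 = 0 (no dividend yield, q = 0)
Theta = -1.7178373319 + (0.3962704290) + (0.0000000000) = -1.321567

Answer: Theta = -1.321567


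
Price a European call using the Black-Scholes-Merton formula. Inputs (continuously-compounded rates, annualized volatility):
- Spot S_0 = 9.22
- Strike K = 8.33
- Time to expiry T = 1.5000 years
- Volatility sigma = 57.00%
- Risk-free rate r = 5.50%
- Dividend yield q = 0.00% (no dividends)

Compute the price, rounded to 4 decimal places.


Answer: Price = 3.1561

Derivation:
d1 = (ln(S/K) + (r - q + 0.5*sigma^2) * T) / (sigma * sqrt(T)) = 0.61263970
d2 = d1 - sigma * sqrt(T) = -0.08546487
exp(-rT) = 0.92081144; exp(-qT) = 1.00000000
C = S_0 * exp(-qT) * N(d1) - K * exp(-rT) * N(d2)
N(d1) = 0.72994270; N(d2) = 0.46594591
C = 9.2200 * 1.00000000 * 0.72994270 - 8.3300 * 0.92081144 * 0.46594591 = 3.1561


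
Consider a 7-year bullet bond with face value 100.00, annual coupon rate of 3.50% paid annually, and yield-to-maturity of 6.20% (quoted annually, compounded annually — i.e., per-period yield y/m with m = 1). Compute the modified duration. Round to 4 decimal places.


Coupon per period c = face * coupon_rate / m = 3.500000
Periods per year m = 1; per-period yield y/m = 0.062000
Number of cashflows N = 7
Cashflows (t years, CF_t, discount factor 1/(1+y/m)^(m*t), PV):
  t = 1.0000: CF_t = 3.500000, DF = 0.941620, PV = 3.295669
  t = 2.0000: CF_t = 3.500000, DF = 0.886647, PV = 3.103266
  t = 3.0000: CF_t = 3.500000, DF = 0.834885, PV = 2.922096
  t = 4.0000: CF_t = 3.500000, DF = 0.786144, PV = 2.751503
  t = 5.0000: CF_t = 3.500000, DF = 0.740248, PV = 2.590869
  t = 6.0000: CF_t = 3.500000, DF = 0.697032, PV = 2.439613
  t = 7.0000: CF_t = 103.500000, DF = 0.656339, PV = 67.931113
Price P = sum_t PV_t = 85.034129
First compute Macaulay numerator sum_t t * PV_t:
  t * PV_t at t = 1.0000: 3.295669
  t * PV_t at t = 2.0000: 6.206532
  t * PV_t at t = 3.0000: 8.766288
  t * PV_t at t = 4.0000: 11.006012
  t * PV_t at t = 5.0000: 12.954345
  t * PV_t at t = 6.0000: 14.637678
  t * PV_t at t = 7.0000: 475.517794
Macaulay duration D = 532.384318 / 85.034129 = 6.260831
Modified duration = D / (1 + y/m) = 6.260831 / (1 + 0.062000) = 5.895321

Answer: Modified duration = 5.8953


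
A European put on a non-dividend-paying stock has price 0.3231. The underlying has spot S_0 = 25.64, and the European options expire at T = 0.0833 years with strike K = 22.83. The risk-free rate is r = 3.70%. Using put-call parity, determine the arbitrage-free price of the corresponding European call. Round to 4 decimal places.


Put-call parity: C - P = S_0 * exp(-qT) - K * exp(-rT).
S_0 * exp(-qT) = 25.6400 * 1.00000000 = 25.64000000
K * exp(-rT) = 22.8300 * 0.99692264 = 22.75974398
C = P + S*exp(-qT) - K*exp(-rT)
C = 0.3231 + 25.64000000 - 22.75974398 = 3.2034

Answer: Call price = 3.2034


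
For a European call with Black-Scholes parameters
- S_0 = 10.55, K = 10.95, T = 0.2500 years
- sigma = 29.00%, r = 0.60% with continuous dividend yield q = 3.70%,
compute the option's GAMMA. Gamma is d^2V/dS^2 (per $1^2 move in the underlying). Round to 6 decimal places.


d1 = -0.2375937679; d2 = -0.3825937679
phi(d1) = 0.3878394039; exp(-qT) = 0.9907926496; exp(-rT) = 0.9985011244
Gamma = exp(-qT) * phi(d1) / (S * sigma * sqrt(T)) = 0.9907926496 * 0.3878394039 / (10.5500 * 0.2900 * 0.5000000000) = 0.251197

Answer: Gamma = 0.251197


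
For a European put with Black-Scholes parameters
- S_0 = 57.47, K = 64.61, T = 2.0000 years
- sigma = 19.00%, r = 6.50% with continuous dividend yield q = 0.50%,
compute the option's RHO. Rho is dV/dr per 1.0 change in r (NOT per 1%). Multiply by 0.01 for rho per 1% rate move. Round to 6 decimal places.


Answer: Rho = -62.313651

Derivation:
d1 = 0.1451201758; d2 = -0.1235804011
phi(d1) = 0.3947634849; exp(-qT) = 0.9900498337; exp(-rT) = 0.8780954309
N(-d2) = 0.5491762444
Rho = -K*T*exp(-rT)*N(-d2) = -64.6100 * 2.0000 * 0.8780954309 * 0.5491762444 = -62.313651


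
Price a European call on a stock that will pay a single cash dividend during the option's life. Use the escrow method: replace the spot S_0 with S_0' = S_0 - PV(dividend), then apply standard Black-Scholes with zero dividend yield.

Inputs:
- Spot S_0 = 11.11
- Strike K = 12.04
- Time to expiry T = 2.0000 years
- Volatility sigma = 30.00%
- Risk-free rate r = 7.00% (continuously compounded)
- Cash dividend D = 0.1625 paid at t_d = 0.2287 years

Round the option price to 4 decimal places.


PV(D) = D * exp(-r * t_d) = 0.1625 * 0.98411846 = 0.15991925
S_0' = S_0 - PV(D) = 11.1100 - 0.15991925 = 10.95008075
d1 = (ln(S_0'/K) + (r + sigma^2/2)*T) / (sigma*sqrt(T)) = 0.31846296
d2 = d1 - sigma*sqrt(T) = -0.10580111
exp(-rT) = 0.86935824
N(d1) = 0.62493311; N(d2) = 0.45787008
C = S_0' * N(d1) - K * exp(-rT) * N(d2) = 10.95008075 * 0.62493311 - 12.0400 * 0.86935824 * 0.45787008 = 2.0505

Answer: Price = 2.0505


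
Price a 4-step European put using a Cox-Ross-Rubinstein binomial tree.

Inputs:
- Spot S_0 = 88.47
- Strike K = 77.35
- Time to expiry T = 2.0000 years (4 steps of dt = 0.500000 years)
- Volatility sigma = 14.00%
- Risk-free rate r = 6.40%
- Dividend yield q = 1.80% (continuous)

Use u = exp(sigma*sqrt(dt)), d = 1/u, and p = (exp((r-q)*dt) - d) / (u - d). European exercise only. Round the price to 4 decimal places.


dt = T/N = 0.500000
u = exp(sigma*sqrt(dt)) = 1.104061; d = 1/u = 0.905747
p = (exp((r-q)*dt) - d) / (u - d) = 0.592594
Discount per step: exp(-r*dt) = 0.968507
Stock lattice S(k, i) with i counting down-moves:
  k=0: S(0,0) = 88.4700
  k=1: S(1,0) = 97.6763; S(1,1) = 80.1315
  k=2: S(2,0) = 107.8405; S(2,1) = 88.4700; S(2,2) = 72.5789
  k=3: S(3,0) = 119.0625; S(3,1) = 97.6763; S(3,2) = 80.1315; S(3,3) = 65.7381
  k=4: S(4,0) = 131.4522; S(4,1) = 107.8405; S(4,2) = 88.4700; S(4,3) = 72.5789; S(4,4) = 59.5421
Terminal payoffs V(N, i) = max(K - S_T, 0):
  V(4,0) = 0.000000; V(4,1) = 0.000000; V(4,2) = 0.000000; V(4,3) = 4.771146; V(4,4) = 17.807895
Backward induction: V(k, i) = exp(-r*dt) * [p * V(k+1, i) + (1-p) * V(k+1, i+1)].
  V(3,0) = exp(-r*dt) * [p*0.000000 + (1-p)*0.000000] = 0.000000
  V(3,1) = exp(-r*dt) * [p*0.000000 + (1-p)*0.000000] = 0.000000
  V(3,2) = exp(-r*dt) * [p*0.000000 + (1-p)*4.771146] = 1.882579
  V(3,3) = exp(-r*dt) * [p*4.771146 + (1-p)*17.807895] = 9.764873
  V(2,0) = exp(-r*dt) * [p*0.000000 + (1-p)*0.000000] = 0.000000
  V(2,1) = exp(-r*dt) * [p*0.000000 + (1-p)*1.882579] = 0.742820
  V(2,2) = exp(-r*dt) * [p*1.882579 + (1-p)*9.764873] = 4.933453
  V(1,0) = exp(-r*dt) * [p*0.000000 + (1-p)*0.742820] = 0.293099
  V(1,1) = exp(-r*dt) * [p*0.742820 + (1-p)*4.933453] = 2.372949
  V(0,0) = exp(-r*dt) * [p*0.293099 + (1-p)*2.372949] = 1.104527

Answer: Price = V(0,0) = 1.1045


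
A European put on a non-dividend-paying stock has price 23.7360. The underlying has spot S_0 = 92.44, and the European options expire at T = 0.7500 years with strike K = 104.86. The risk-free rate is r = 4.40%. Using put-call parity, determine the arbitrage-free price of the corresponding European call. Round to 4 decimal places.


Answer: Call price = 14.7199

Derivation:
Put-call parity: C - P = S_0 * exp(-qT) - K * exp(-rT).
S_0 * exp(-qT) = 92.4400 * 1.00000000 = 92.44000000
K * exp(-rT) = 104.8600 * 0.96753856 = 101.45609336
C = P + S*exp(-qT) - K*exp(-rT)
C = 23.7360 + 92.44000000 - 101.45609336 = 14.7199


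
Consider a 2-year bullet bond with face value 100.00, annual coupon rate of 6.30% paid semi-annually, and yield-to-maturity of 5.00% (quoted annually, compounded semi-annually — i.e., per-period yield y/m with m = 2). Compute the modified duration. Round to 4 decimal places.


Answer: Modified duration = 1.8648

Derivation:
Coupon per period c = face * coupon_rate / m = 3.150000
Periods per year m = 2; per-period yield y/m = 0.025000
Number of cashflows N = 4
Cashflows (t years, CF_t, discount factor 1/(1+y/m)^(m*t), PV):
  t = 0.5000: CF_t = 3.150000, DF = 0.975610, PV = 3.073171
  t = 1.0000: CF_t = 3.150000, DF = 0.951814, PV = 2.998215
  t = 1.5000: CF_t = 3.150000, DF = 0.928599, PV = 2.925088
  t = 2.0000: CF_t = 103.150000, DF = 0.905951, PV = 93.448809
Price P = sum_t PV_t = 102.445283
First compute Macaulay numerator sum_t t * PV_t:
  t * PV_t at t = 0.5000: 1.536585
  t * PV_t at t = 1.0000: 2.998215
  t * PV_t at t = 1.5000: 4.387632
  t * PV_t at t = 2.0000: 186.897618
Macaulay duration D = 195.820051 / 102.445283 = 1.911460
Modified duration = D / (1 + y/m) = 1.911460 / (1 + 0.025000) = 1.864839


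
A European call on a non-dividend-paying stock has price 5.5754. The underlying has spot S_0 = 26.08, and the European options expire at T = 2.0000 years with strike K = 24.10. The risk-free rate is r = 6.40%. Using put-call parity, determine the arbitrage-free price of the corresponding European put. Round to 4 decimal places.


Answer: Put price = 0.6999

Derivation:
Put-call parity: C - P = S_0 * exp(-qT) - K * exp(-rT).
S_0 * exp(-qT) = 26.0800 * 1.00000000 = 26.08000000
K * exp(-rT) = 24.1000 * 0.87985338 = 21.20446644
P = C - S*exp(-qT) + K*exp(-rT)
P = 5.5754 - 26.08000000 + 21.20446644 = 0.6999


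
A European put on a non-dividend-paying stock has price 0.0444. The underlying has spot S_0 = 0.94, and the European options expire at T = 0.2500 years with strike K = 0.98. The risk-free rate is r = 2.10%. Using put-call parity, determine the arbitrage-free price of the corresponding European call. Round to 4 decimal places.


Answer: Call price = 0.0095

Derivation:
Put-call parity: C - P = S_0 * exp(-qT) - K * exp(-rT).
S_0 * exp(-qT) = 0.9400 * 1.00000000 = 0.94000000
K * exp(-rT) = 0.9800 * 0.99476376 = 0.97486848
C = P + S*exp(-qT) - K*exp(-rT)
C = 0.0444 + 0.94000000 - 0.97486848 = 0.0095


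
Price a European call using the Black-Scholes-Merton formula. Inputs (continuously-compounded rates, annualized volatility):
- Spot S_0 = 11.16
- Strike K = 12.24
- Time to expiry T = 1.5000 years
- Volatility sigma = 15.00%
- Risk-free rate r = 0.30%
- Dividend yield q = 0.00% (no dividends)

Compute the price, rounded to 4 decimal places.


Answer: Price = 0.4373

Derivation:
d1 = (ln(S/K) + (r - q + 0.5*sigma^2) * T) / (sigma * sqrt(T)) = -0.38646590
d2 = d1 - sigma * sqrt(T) = -0.57017763
exp(-rT) = 0.99551011; exp(-qT) = 1.00000000
C = S_0 * exp(-qT) * N(d1) - K * exp(-rT) * N(d2)
N(d1) = 0.34957582; N(d2) = 0.28427861
C = 11.1600 * 1.00000000 * 0.34957582 - 12.2400 * 0.99551011 * 0.28427861 = 0.4373


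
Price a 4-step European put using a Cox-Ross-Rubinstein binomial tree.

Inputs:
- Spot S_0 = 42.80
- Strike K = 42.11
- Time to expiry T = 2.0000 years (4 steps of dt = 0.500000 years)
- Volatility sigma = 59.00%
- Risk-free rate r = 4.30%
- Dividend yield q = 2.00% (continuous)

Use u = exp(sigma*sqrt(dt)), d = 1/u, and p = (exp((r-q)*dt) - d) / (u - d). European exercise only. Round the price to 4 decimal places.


dt = T/N = 0.500000
u = exp(sigma*sqrt(dt)) = 1.517695; d = 1/u = 0.658894
p = (exp((r-q)*dt) - d) / (u - d) = 0.410657
Discount per step: exp(-r*dt) = 0.978729
Stock lattice S(k, i) with i counting down-moves:
  k=0: S(0,0) = 42.8000
  k=1: S(1,0) = 64.9574; S(1,1) = 28.2007
  k=2: S(2,0) = 98.5855; S(2,1) = 42.8000; S(2,2) = 18.5812
  k=3: S(3,0) = 149.6227; S(3,1) = 64.9574; S(3,2) = 28.2007; S(3,3) = 12.2431
  k=4: S(4,0) = 227.0818; S(4,1) = 98.5855; S(4,2) = 42.8000; S(4,3) = 18.5812; S(4,4) = 8.0669
Terminal payoffs V(N, i) = max(K - S_T, 0):
  V(4,0) = 0.000000; V(4,1) = 0.000000; V(4,2) = 0.000000; V(4,3) = 23.528767; V(4,4) = 34.043126
Backward induction: V(k, i) = exp(-r*dt) * [p * V(k+1, i) + (1-p) * V(k+1, i+1)].
  V(3,0) = exp(-r*dt) * [p*0.000000 + (1-p)*0.000000] = 0.000000
  V(3,1) = exp(-r*dt) * [p*0.000000 + (1-p)*0.000000] = 0.000000
  V(3,2) = exp(-r*dt) * [p*0.000000 + (1-p)*23.528767] = 13.571573
  V(3,3) = exp(-r*dt) * [p*23.528767 + (1-p)*34.043126] = 29.093061
  V(2,0) = exp(-r*dt) * [p*0.000000 + (1-p)*0.000000] = 0.000000
  V(2,1) = exp(-r*dt) * [p*0.000000 + (1-p)*13.571573] = 7.828188
  V(2,2) = exp(-r*dt) * [p*13.571573 + (1-p)*29.093061] = 22.235812
  V(1,0) = exp(-r*dt) * [p*0.000000 + (1-p)*7.828188] = 4.515359
  V(1,1) = exp(-r*dt) * [p*7.828188 + (1-p)*22.235812] = 15.972106
  V(0,0) = exp(-r*dt) * [p*4.515359 + (1-p)*15.972106] = 11.027655

Answer: Price = V(0,0) = 11.0277


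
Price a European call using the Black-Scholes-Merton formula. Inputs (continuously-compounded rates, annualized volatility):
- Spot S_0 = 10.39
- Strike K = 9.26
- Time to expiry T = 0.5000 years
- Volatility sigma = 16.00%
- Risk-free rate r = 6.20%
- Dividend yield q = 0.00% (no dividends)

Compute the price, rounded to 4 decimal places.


Answer: Price = 1.4632

Derivation:
d1 = (ln(S/K) + (r - q + 0.5*sigma^2) * T) / (sigma * sqrt(T)) = 1.34827370
d2 = d1 - sigma * sqrt(T) = 1.23513662
exp(-rT) = 0.96947557; exp(-qT) = 1.00000000
C = S_0 * exp(-qT) * N(d1) - K * exp(-rT) * N(d2)
N(d1) = 0.91121482; N(d2) = 0.89161017
C = 10.3900 * 1.00000000 * 0.91121482 - 9.2600 * 0.96947557 * 0.89161017 = 1.4632


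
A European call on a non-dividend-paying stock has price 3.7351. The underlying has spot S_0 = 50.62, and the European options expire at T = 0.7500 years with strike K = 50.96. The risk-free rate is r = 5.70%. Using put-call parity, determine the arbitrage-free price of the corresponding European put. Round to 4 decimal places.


Put-call parity: C - P = S_0 * exp(-qT) - K * exp(-rT).
S_0 * exp(-qT) = 50.6200 * 1.00000000 = 50.62000000
K * exp(-rT) = 50.9600 * 0.95815090 = 48.82736975
P = C - S*exp(-qT) + K*exp(-rT)
P = 3.7351 - 50.62000000 + 48.82736975 = 1.9425

Answer: Put price = 1.9425


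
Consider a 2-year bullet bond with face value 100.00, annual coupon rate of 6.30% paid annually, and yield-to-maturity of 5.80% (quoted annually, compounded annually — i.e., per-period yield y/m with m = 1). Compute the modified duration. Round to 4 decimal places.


Coupon per period c = face * coupon_rate / m = 6.300000
Periods per year m = 1; per-period yield y/m = 0.058000
Number of cashflows N = 2
Cashflows (t years, CF_t, discount factor 1/(1+y/m)^(m*t), PV):
  t = 1.0000: CF_t = 6.300000, DF = 0.945180, PV = 5.954631
  t = 2.0000: CF_t = 106.300000, DF = 0.893364, PV = 94.964641
Price P = sum_t PV_t = 100.919272
First compute Macaulay numerator sum_t t * PV_t:
  t * PV_t at t = 1.0000: 5.954631
  t * PV_t at t = 2.0000: 189.929281
Macaulay duration D = 195.883913 / 100.919272 = 1.940996
Modified duration = D / (1 + y/m) = 1.940996 / (1 + 0.058000) = 1.834590

Answer: Modified duration = 1.8346


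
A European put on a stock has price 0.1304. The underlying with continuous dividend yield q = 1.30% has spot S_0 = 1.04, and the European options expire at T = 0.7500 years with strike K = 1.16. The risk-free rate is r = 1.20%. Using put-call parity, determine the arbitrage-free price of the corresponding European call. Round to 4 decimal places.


Put-call parity: C - P = S_0 * exp(-qT) - K * exp(-rT).
S_0 * exp(-qT) = 1.0400 * 0.99029738 = 1.02990927
K * exp(-rT) = 1.1600 * 0.99104038 = 1.14960684
C = P + S*exp(-qT) - K*exp(-rT)
C = 0.1304 + 1.02990927 - 1.14960684 = 0.0107

Answer: Call price = 0.0107


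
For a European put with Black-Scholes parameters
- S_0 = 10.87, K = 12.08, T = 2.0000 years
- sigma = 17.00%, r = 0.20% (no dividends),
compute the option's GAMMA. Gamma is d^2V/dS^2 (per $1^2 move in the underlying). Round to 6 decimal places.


Answer: Gamma = 0.145845

Derivation:
d1 = -0.3021612498; d2 = -0.5425775554
phi(d1) = 0.3811397232; exp(-qT) = 1.0000000000; exp(-rT) = 0.9960079893
Gamma = exp(-qT) * phi(d1) / (S * sigma * sqrt(T)) = 1.0000000000 * 0.3811397232 / (10.8700 * 0.1700 * 1.4142135624) = 0.145845


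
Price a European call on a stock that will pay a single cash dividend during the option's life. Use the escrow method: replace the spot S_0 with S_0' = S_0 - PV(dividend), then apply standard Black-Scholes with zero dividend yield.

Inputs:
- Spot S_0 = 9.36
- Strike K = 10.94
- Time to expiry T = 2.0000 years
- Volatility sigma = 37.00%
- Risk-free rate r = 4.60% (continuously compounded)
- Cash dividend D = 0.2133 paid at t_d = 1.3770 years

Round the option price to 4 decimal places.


Answer: Price = 1.5914

Derivation:
PV(D) = D * exp(-r * t_d) = 0.2133 * 0.93862241 = 0.20020816
S_0' = S_0 - PV(D) = 9.3600 - 0.20020816 = 9.15979184
d1 = (ln(S_0'/K) + (r + sigma^2/2)*T) / (sigma*sqrt(T)) = 0.09803492
d2 = d1 - sigma*sqrt(T) = -0.42522410
exp(-rT) = 0.91210515
N(d1) = 0.53904772; N(d2) = 0.33533666
C = S_0' * N(d1) - K * exp(-rT) * N(d2) = 9.15979184 * 0.53904772 - 10.9400 * 0.91210515 * 0.33533666 = 1.5914


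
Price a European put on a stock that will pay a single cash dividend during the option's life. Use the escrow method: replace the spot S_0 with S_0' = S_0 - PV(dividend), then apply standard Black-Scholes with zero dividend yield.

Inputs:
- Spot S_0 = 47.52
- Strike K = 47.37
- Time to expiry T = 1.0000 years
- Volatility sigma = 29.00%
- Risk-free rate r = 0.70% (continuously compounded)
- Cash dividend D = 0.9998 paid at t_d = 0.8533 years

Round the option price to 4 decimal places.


Answer: Price = 5.6541

Derivation:
PV(D) = D * exp(-r * t_d) = 0.9998 * 0.99404470 = 0.99384589
S_0' = S_0 - PV(D) = 47.5200 - 0.99384589 = 46.52615411
d1 = (ln(S_0'/K) + (r + sigma^2/2)*T) / (sigma*sqrt(T)) = 0.10715687
d2 = d1 - sigma*sqrt(T) = -0.18284313
exp(-rT) = 0.99302444
N(-d1) = 0.45733227; N(-d2) = 0.57253945
P = K * exp(-rT) * N(-d2) - S_0' * N(-d1) = 47.3700 * 0.99302444 * 0.57253945 - 46.52615411 * 0.45733227 = 5.6541


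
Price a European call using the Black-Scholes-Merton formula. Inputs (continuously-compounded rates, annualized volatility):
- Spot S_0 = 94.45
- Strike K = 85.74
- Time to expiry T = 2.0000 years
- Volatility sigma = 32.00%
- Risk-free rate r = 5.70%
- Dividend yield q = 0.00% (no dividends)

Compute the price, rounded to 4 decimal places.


d1 = (ln(S/K) + (r - q + 0.5*sigma^2) * T) / (sigma * sqrt(T)) = 0.69197278
d2 = d1 - sigma * sqrt(T) = 0.23942444
exp(-rT) = 0.89225796; exp(-qT) = 1.00000000
C = S_0 * exp(-qT) * N(d1) - K * exp(-rT) * N(d2)
N(d1) = 0.75552279; N(d2) = 0.59461176
C = 94.4500 * 1.00000000 * 0.75552279 - 85.7400 * 0.89225796 * 0.59461176 = 25.8700

Answer: Price = 25.8700


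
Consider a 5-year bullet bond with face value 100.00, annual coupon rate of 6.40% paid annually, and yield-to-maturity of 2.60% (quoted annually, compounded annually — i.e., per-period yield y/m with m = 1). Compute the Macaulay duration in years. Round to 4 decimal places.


Coupon per period c = face * coupon_rate / m = 6.400000
Periods per year m = 1; per-period yield y/m = 0.026000
Number of cashflows N = 5
Cashflows (t years, CF_t, discount factor 1/(1+y/m)^(m*t), PV):
  t = 1.0000: CF_t = 6.400000, DF = 0.974659, PV = 6.237817
  t = 2.0000: CF_t = 6.400000, DF = 0.949960, PV = 6.079743
  t = 3.0000: CF_t = 6.400000, DF = 0.925887, PV = 5.925676
  t = 4.0000: CF_t = 6.400000, DF = 0.902424, PV = 5.775513
  t = 5.0000: CF_t = 106.400000, DF = 0.879555, PV = 93.584694
Price P = sum_t PV_t = 117.603442
Macaulay numerator sum_t t * PV_t:
  t * PV_t at t = 1.0000: 6.237817
  t * PV_t at t = 2.0000: 12.159487
  t * PV_t at t = 3.0000: 17.777028
  t * PV_t at t = 4.0000: 23.102050
  t * PV_t at t = 5.0000: 467.923469
Macaulay duration D = (sum_t t * PV_t) / P = 527.199851 / 117.603442 = 4.482861

Answer: Macaulay duration = 4.4829 years


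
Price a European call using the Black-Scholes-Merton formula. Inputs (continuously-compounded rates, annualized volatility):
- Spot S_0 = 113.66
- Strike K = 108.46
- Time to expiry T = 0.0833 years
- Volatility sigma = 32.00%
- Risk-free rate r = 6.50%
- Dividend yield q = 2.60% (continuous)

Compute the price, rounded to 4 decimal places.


d1 = (ln(S/K) + (r - q + 0.5*sigma^2) * T) / (sigma * sqrt(T)) = 0.58840609
d2 = d1 - sigma * sqrt(T) = 0.49604853
exp(-rT) = 0.99460013; exp(-qT) = 0.99783654
C = S_0 * exp(-qT) * N(d1) - K * exp(-rT) * N(d2)
N(d1) = 0.72187013; N(d2) = 0.69006991
C = 113.6600 * 0.99783654 * 0.72187013 - 108.4600 * 0.99460013 * 0.69006991 = 7.4294

Answer: Price = 7.4294


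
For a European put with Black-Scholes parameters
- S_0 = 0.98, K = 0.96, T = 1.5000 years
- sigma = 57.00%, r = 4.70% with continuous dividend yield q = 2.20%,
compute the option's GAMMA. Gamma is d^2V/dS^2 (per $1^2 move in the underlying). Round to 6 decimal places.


d1 = 0.4323052696; d2 = -0.2657993071
phi(d1) = 0.3633522766; exp(-qT) = 0.9675385596; exp(-rT) = 0.9319277395
Gamma = exp(-qT) * phi(d1) / (S * sigma * sqrt(T)) = 0.9675385596 * 0.3633522766 / (0.9800 * 0.5700 * 1.2247448714) = 0.513866

Answer: Gamma = 0.513866


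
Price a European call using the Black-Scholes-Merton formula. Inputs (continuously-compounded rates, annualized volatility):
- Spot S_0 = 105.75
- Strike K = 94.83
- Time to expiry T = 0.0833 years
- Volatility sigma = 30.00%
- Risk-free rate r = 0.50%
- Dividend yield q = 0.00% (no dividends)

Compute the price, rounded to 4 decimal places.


Answer: Price = 11.3854

Derivation:
d1 = (ln(S/K) + (r - q + 0.5*sigma^2) * T) / (sigma * sqrt(T)) = 1.30688593
d2 = d1 - sigma * sqrt(T) = 1.22030071
exp(-rT) = 0.99958359; exp(-qT) = 1.00000000
C = S_0 * exp(-qT) * N(d1) - K * exp(-rT) * N(d2)
N(d1) = 0.90437427; N(d2) = 0.88882455
C = 105.7500 * 1.00000000 * 0.90437427 - 94.8300 * 0.99958359 * 0.88882455 = 11.3854


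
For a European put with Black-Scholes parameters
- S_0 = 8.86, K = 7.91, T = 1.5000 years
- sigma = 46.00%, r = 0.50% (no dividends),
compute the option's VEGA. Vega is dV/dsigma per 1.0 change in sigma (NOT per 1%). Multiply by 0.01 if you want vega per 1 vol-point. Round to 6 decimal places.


d1 = 0.4963216162; d2 = -0.0670610246
phi(d1) = 0.3527110521; exp(-qT) = 1.0000000000; exp(-rT) = 0.9925280548
Vega = S * exp(-qT) * phi(d1) * sqrt(T) = 8.8600 * 1.0000000000 * 0.3527110521 * 1.2247448714 = 3.827352

Answer: Vega = 3.827352


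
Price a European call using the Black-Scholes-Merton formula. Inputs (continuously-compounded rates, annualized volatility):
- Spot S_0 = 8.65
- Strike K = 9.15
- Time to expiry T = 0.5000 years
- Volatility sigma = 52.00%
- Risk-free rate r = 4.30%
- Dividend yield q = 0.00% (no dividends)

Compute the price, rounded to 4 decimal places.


Answer: Price = 1.1370

Derivation:
d1 = (ln(S/K) + (r - q + 0.5*sigma^2) * T) / (sigma * sqrt(T)) = 0.08949100
d2 = d1 - sigma * sqrt(T) = -0.27820452
exp(-rT) = 0.97872948; exp(-qT) = 1.00000000
C = S_0 * exp(-qT) * N(d1) - K * exp(-rT) * N(d2)
N(d1) = 0.53565415; N(d2) = 0.39042768
C = 8.6500 * 1.00000000 * 0.53565415 - 9.1500 * 0.97872948 * 0.39042768 = 1.1370


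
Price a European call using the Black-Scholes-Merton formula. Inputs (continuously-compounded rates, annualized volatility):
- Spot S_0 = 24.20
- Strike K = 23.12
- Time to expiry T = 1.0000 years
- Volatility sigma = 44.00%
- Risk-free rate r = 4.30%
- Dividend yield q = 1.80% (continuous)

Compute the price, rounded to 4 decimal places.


Answer: Price = 4.8589

Derivation:
d1 = (ln(S/K) + (r - q + 0.5*sigma^2) * T) / (sigma * sqrt(T)) = 0.38057861
d2 = d1 - sigma * sqrt(T) = -0.05942139
exp(-rT) = 0.95791139; exp(-qT) = 0.98216103
C = S_0 * exp(-qT) * N(d1) - K * exp(-rT) * N(d2)
N(d1) = 0.64824202; N(d2) = 0.47630824
C = 24.2000 * 0.98216103 * 0.64824202 - 23.1200 * 0.95791139 * 0.47630824 = 4.8589


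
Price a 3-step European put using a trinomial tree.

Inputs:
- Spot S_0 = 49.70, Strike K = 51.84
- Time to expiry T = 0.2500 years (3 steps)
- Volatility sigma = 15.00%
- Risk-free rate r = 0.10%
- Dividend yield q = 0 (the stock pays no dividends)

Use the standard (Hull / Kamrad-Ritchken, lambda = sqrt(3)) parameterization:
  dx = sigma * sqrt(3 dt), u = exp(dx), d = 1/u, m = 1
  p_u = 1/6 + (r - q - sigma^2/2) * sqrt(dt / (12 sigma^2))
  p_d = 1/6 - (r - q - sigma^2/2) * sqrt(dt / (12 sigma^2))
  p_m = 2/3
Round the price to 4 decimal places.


dt = T/N = 0.083333; dx = sigma*sqrt(3*dt) = 0.075000
u = exp(dx) = 1.077884; d = 1/u = 0.927743
p_u = 0.160972, p_m = 0.666667, p_d = 0.172361
Discount per step: exp(-r*dt) = 0.999917
Stock lattice S(k, j) with j the centered position index:
  k=0: S(0,+0) = 49.7000
  k=1: S(1,-1) = 46.1089; S(1,+0) = 49.7000; S(1,+1) = 53.5708
  k=2: S(2,-2) = 42.7772; S(2,-1) = 46.1089; S(2,+0) = 49.7000; S(2,+1) = 53.5708; S(2,+2) = 57.7432
  k=3: S(3,-3) = 39.6863; S(3,-2) = 42.7772; S(3,-1) = 46.1089; S(3,+0) = 49.7000; S(3,+1) = 53.5708; S(3,+2) = 57.7432; S(3,+3) = 62.2404
Terminal payoffs V(N, j) = max(K - S_T, 0):
  V(3,-3) = 12.153744; V(3,-2) = 9.062814; V(3,-1) = 5.731149; V(3,+0) = 2.140000; V(3,+1) = 0.000000; V(3,+2) = 0.000000; V(3,+3) = 0.000000
Backward induction: V(k, j) = exp(-r*dt) * [p_u * V(k+1, j+1) + p_m * V(k+1, j) + p_d * V(k+1, j-1)]
  V(2,-2) = exp(-r*dt) * [p_u*5.731149 + p_m*9.062814 + p_d*12.153744] = 9.058509
  V(2,-1) = exp(-r*dt) * [p_u*2.140000 + p_m*5.731149 + p_d*9.062814] = 5.726846
  V(2,+0) = exp(-r*dt) * [p_u*0.000000 + p_m*2.140000 + p_d*5.731149] = 2.414293
  V(2,+1) = exp(-r*dt) * [p_u*0.000000 + p_m*0.000000 + p_d*2.140000] = 0.368822
  V(2,+2) = exp(-r*dt) * [p_u*0.000000 + p_m*0.000000 + p_d*0.000000] = 0.000000
  V(1,-1) = exp(-r*dt) * [p_u*2.414293 + p_m*5.726846 + p_d*9.058509] = 5.767385
  V(1,+0) = exp(-r*dt) * [p_u*0.368822 + p_m*2.414293 + p_d*5.726846] = 2.655763
  V(1,+1) = exp(-r*dt) * [p_u*0.000000 + p_m*0.368822 + p_d*2.414293] = 0.661956
  V(0,+0) = exp(-r*dt) * [p_u*0.661956 + p_m*2.655763 + p_d*5.767385] = 2.870899

Answer: Price = V(0,0) = 2.8709


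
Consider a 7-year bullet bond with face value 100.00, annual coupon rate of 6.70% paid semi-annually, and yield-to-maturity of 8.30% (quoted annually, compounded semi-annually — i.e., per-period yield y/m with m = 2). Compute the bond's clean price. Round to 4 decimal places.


Answer: Price = 91.6326

Derivation:
Coupon per period c = face * coupon_rate / m = 3.350000
Periods per year m = 2; per-period yield y/m = 0.041500
Number of cashflows N = 14
Cashflows (t years, CF_t, discount factor 1/(1+y/m)^(m*t), PV):
  t = 0.5000: CF_t = 3.350000, DF = 0.960154, PV = 3.216515
  t = 1.0000: CF_t = 3.350000, DF = 0.921895, PV = 3.088348
  t = 1.5000: CF_t = 3.350000, DF = 0.885161, PV = 2.965289
  t = 2.0000: CF_t = 3.350000, DF = 0.849890, PV = 2.847133
  t = 2.5000: CF_t = 3.350000, DF = 0.816025, PV = 2.733685
  t = 3.0000: CF_t = 3.350000, DF = 0.783510, PV = 2.624757
  t = 3.5000: CF_t = 3.350000, DF = 0.752290, PV = 2.520170
  t = 4.0000: CF_t = 3.350000, DF = 0.722314, PV = 2.419751
  t = 4.5000: CF_t = 3.350000, DF = 0.693532, PV = 2.323332
  t = 5.0000: CF_t = 3.350000, DF = 0.665897, PV = 2.230756
  t = 5.5000: CF_t = 3.350000, DF = 0.639364, PV = 2.141868
  t = 6.0000: CF_t = 3.350000, DF = 0.613887, PV = 2.056523
  t = 6.5000: CF_t = 3.350000, DF = 0.589426, PV = 1.974578
  t = 7.0000: CF_t = 103.350000, DF = 0.565940, PV = 58.489868
Price P = sum_t PV_t = 91.632573


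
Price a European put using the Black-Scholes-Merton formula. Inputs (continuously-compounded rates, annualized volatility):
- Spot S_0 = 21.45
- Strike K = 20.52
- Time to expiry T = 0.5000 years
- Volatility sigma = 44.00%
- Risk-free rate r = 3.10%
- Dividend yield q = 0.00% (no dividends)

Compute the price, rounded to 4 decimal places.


Answer: Price = 1.9990

Derivation:
d1 = (ln(S/K) + (r - q + 0.5*sigma^2) * T) / (sigma * sqrt(T)) = 0.34784712
d2 = d1 - sigma * sqrt(T) = 0.03672014
exp(-rT) = 0.98461951; exp(-qT) = 1.00000000
P = K * exp(-rT) * N(-d2) - S_0 * exp(-qT) * N(-d1)
N(-d1) = 0.36397750; N(-d2) = 0.48535408
P = 20.5200 * 0.98461951 * 0.48535408 - 21.4500 * 1.00000000 * 0.36397750 = 1.9990


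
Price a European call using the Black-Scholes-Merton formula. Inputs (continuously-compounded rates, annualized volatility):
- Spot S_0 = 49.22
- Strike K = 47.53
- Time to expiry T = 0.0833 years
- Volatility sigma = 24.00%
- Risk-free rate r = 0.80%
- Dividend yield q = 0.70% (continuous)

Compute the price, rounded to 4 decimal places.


d1 = (ln(S/K) + (r - q + 0.5*sigma^2) * T) / (sigma * sqrt(T)) = 0.54023792
d2 = d1 - sigma * sqrt(T) = 0.47096974
exp(-rT) = 0.99933382; exp(-qT) = 0.99941707
C = S_0 * exp(-qT) * N(d1) - K * exp(-rT) * N(d2)
N(d1) = 0.70548352; N(d2) = 0.68116883
C = 49.2200 * 0.99941707 * 0.70548352 - 47.5300 * 0.99933382 * 0.68116883 = 2.3493

Answer: Price = 2.3493


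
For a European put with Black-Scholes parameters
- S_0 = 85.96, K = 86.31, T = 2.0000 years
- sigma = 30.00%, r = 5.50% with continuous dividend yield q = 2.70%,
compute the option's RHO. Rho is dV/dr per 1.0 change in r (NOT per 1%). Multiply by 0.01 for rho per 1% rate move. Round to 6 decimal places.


d1 = 0.3345477876; d2 = -0.0897162811
phi(d1) = 0.3772302089; exp(-qT) = 0.9474321065; exp(-rT) = 0.8958341353
N(-d2) = 0.5357436612
Rho = -K*T*exp(-rT)*N(-d2) = -86.3100 * 2.0000 * 0.8958341353 * 0.5357436612 = -82.846804

Answer: Rho = -82.846804


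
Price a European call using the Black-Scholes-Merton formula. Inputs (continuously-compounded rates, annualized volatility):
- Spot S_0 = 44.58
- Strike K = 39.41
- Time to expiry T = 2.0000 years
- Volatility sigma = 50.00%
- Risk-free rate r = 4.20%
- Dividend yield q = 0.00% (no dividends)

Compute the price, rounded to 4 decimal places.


d1 = (ln(S/K) + (r - q + 0.5*sigma^2) * T) / (sigma * sqrt(T)) = 0.64667141
d2 = d1 - sigma * sqrt(T) = -0.06043537
exp(-rT) = 0.91943126; exp(-qT) = 1.00000000
C = S_0 * exp(-qT) * N(d1) - K * exp(-rT) * N(d2)
N(d1) = 0.74107768; N(d2) = 0.47590444
C = 44.5800 * 1.00000000 * 0.74107768 - 39.4100 * 0.91943126 * 0.47590444 = 15.7929

Answer: Price = 15.7929


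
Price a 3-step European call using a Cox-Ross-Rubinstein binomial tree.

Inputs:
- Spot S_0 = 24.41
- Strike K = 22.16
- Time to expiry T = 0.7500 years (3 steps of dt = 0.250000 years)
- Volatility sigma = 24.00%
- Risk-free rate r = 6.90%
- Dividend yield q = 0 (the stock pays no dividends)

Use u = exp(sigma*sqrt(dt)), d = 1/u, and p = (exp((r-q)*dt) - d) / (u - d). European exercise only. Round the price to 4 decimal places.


Answer: Price = V(0,0) = 3.9996

Derivation:
dt = T/N = 0.250000
u = exp(sigma*sqrt(dt)) = 1.127497; d = 1/u = 0.886920
p = (exp((r-q)*dt) - d) / (u - d) = 0.542361
Discount per step: exp(-r*dt) = 0.982898
Stock lattice S(k, i) with i counting down-moves:
  k=0: S(0,0) = 24.4100
  k=1: S(1,0) = 27.5222; S(1,1) = 21.6497
  k=2: S(2,0) = 31.0312; S(2,1) = 24.4100; S(2,2) = 19.2016
  k=3: S(3,0) = 34.9876; S(3,1) = 27.5222; S(3,2) = 21.6497; S(3,3) = 17.0303
Terminal payoffs V(N, i) = max(S_T - K, 0):
  V(3,0) = 12.827571; V(3,1) = 5.362198; V(3,2) = 0.000000; V(3,3) = 0.000000
Backward induction: V(k, i) = exp(-r*dt) * [p * V(k+1, i) + (1-p) * V(k+1, i+1)].
  V(2,0) = exp(-r*dt) * [p*12.827571 + (1-p)*5.362198] = 9.250174
  V(2,1) = exp(-r*dt) * [p*5.362198 + (1-p)*0.000000] = 2.858509
  V(2,2) = exp(-r*dt) * [p*0.000000 + (1-p)*0.000000] = 0.000000
  V(1,0) = exp(-r*dt) * [p*9.250174 + (1-p)*2.858509] = 6.216925
  V(1,1) = exp(-r*dt) * [p*2.858509 + (1-p)*0.000000] = 1.523829
  V(0,0) = exp(-r*dt) * [p*6.216925 + (1-p)*1.523829] = 3.999588
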